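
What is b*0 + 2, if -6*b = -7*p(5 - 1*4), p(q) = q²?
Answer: 2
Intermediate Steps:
b = 7/6 (b = -(-1)*7*(5 - 1*4)²/6 = -(-1)*7*(5 - 4)²/6 = -(-1)*7*1²/6 = -(-1)*7*1/6 = -(-1)*7/6 = -⅙*(-7) = 7/6 ≈ 1.1667)
b*0 + 2 = (7/6)*0 + 2 = 0 + 2 = 2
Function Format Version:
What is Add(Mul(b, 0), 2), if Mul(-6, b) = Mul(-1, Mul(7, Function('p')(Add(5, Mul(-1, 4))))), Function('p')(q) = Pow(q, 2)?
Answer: 2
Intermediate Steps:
b = Rational(7, 6) (b = Mul(Rational(-1, 6), Mul(-1, Mul(7, Pow(Add(5, Mul(-1, 4)), 2)))) = Mul(Rational(-1, 6), Mul(-1, Mul(7, Pow(Add(5, -4), 2)))) = Mul(Rational(-1, 6), Mul(-1, Mul(7, Pow(1, 2)))) = Mul(Rational(-1, 6), Mul(-1, Mul(7, 1))) = Mul(Rational(-1, 6), Mul(-1, 7)) = Mul(Rational(-1, 6), -7) = Rational(7, 6) ≈ 1.1667)
Add(Mul(b, 0), 2) = Add(Mul(Rational(7, 6), 0), 2) = Add(0, 2) = 2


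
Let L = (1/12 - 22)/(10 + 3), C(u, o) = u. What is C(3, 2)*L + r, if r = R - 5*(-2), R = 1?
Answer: 309/52 ≈ 5.9423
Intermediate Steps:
L = -263/156 (L = (1/12 - 22)/13 = -263/12*1/13 = -263/156 ≈ -1.6859)
r = 11 (r = 1 - 5*(-2) = 1 + 10 = 11)
C(3, 2)*L + r = 3*(-263/156) + 11 = -263/52 + 11 = 309/52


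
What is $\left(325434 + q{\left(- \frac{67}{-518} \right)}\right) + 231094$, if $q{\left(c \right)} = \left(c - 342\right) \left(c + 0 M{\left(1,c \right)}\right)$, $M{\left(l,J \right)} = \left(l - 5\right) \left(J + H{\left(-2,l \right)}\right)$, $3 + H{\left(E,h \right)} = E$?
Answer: $\frac{149317954109}{268324} \approx 5.5648 \cdot 10^{5}$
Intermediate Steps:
$H{\left(E,h \right)} = -3 + E$
$M{\left(l,J \right)} = \left(-5 + J\right) \left(-5 + l\right)$ ($M{\left(l,J \right)} = \left(l - 5\right) \left(J - 5\right) = \left(-5 + l\right) \left(J - 5\right) = \left(-5 + l\right) \left(-5 + J\right) = \left(-5 + J\right) \left(-5 + l\right)$)
$q{\left(c \right)} = c \left(-342 + c\right)$ ($q{\left(c \right)} = \left(c - 342\right) \left(c + 0 \left(25 - 5 c - 5 + c 1\right)\right) = \left(-342 + c\right) \left(c + 0 \left(25 - 5 c - 5 + c\right)\right) = \left(-342 + c\right) \left(c + 0 \left(20 - 4 c\right)\right) = \left(-342 + c\right) \left(c + 0\right) = \left(-342 + c\right) c = c \left(-342 + c\right)$)
$\left(325434 + q{\left(- \frac{67}{-518} \right)}\right) + 231094 = \left(325434 + - \frac{67}{-518} \left(-342 - \frac{67}{-518}\right)\right) + 231094 = \left(325434 + \left(-67\right) \left(- \frac{1}{518}\right) \left(-342 - - \frac{67}{518}\right)\right) + 231094 = \left(325434 + \frac{67 \left(-342 + \frac{67}{518}\right)}{518}\right) + 231094 = \left(325434 + \frac{67}{518} \left(- \frac{177089}{518}\right)\right) + 231094 = \left(325434 - \frac{11864963}{268324}\right) + 231094 = \frac{87309887653}{268324} + 231094 = \frac{149317954109}{268324}$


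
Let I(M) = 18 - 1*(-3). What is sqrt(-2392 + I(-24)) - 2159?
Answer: -2159 + I*sqrt(2371) ≈ -2159.0 + 48.693*I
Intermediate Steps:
I(M) = 21 (I(M) = 18 + 3 = 21)
sqrt(-2392 + I(-24)) - 2159 = sqrt(-2392 + 21) - 2159 = sqrt(-2371) - 2159 = I*sqrt(2371) - 2159 = -2159 + I*sqrt(2371)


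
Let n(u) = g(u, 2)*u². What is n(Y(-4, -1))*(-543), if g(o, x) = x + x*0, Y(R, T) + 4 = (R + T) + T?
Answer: -108600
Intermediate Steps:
Y(R, T) = -4 + R + 2*T (Y(R, T) = -4 + ((R + T) + T) = -4 + (R + 2*T) = -4 + R + 2*T)
g(o, x) = x (g(o, x) = x + 0 = x)
n(u) = 2*u²
n(Y(-4, -1))*(-543) = (2*(-4 - 4 + 2*(-1))²)*(-543) = (2*(-4 - 4 - 2)²)*(-543) = (2*(-10)²)*(-543) = (2*100)*(-543) = 200*(-543) = -108600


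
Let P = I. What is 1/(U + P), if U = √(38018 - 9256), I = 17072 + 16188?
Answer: 16630/553099419 - √28762/1106198838 ≈ 2.9914e-5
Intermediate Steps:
I = 33260
U = √28762 ≈ 169.59
P = 33260
1/(U + P) = 1/(√28762 + 33260) = 1/(33260 + √28762)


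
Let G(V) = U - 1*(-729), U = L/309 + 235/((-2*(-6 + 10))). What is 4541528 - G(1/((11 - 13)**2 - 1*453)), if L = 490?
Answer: 11224923823/2472 ≈ 4.5408e+6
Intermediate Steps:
U = -68695/2472 (U = 490/309 + 235/((-2*(-6 + 10))) = 490*(1/309) + 235/((-2*4)) = 490/309 + 235/(-8) = 490/309 + 235*(-1/8) = 490/309 - 235/8 = -68695/2472 ≈ -27.789)
G(V) = 1733393/2472 (G(V) = -68695/2472 - 1*(-729) = -68695/2472 + 729 = 1733393/2472)
4541528 - G(1/((11 - 13)**2 - 1*453)) = 4541528 - 1*1733393/2472 = 4541528 - 1733393/2472 = 11224923823/2472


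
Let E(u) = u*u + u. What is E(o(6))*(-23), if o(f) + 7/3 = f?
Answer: -3542/9 ≈ -393.56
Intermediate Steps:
o(f) = -7/3 + f
E(u) = u + u**2 (E(u) = u**2 + u = u + u**2)
E(o(6))*(-23) = ((-7/3 + 6)*(1 + (-7/3 + 6)))*(-23) = (11*(1 + 11/3)/3)*(-23) = ((11/3)*(14/3))*(-23) = (154/9)*(-23) = -3542/9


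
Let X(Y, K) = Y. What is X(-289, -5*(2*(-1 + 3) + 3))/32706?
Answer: -289/32706 ≈ -0.0088363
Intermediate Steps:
X(-289, -5*(2*(-1 + 3) + 3))/32706 = -289/32706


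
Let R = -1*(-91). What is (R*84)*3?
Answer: 22932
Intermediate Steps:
R = 91
(R*84)*3 = (91*84)*3 = 7644*3 = 22932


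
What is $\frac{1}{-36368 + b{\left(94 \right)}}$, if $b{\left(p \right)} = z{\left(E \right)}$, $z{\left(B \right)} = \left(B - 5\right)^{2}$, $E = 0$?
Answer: $- \frac{1}{36343} \approx -2.7516 \cdot 10^{-5}$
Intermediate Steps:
$z{\left(B \right)} = \left(-5 + B\right)^{2}$
$b{\left(p \right)} = 25$ ($b{\left(p \right)} = \left(-5 + 0\right)^{2} = \left(-5\right)^{2} = 25$)
$\frac{1}{-36368 + b{\left(94 \right)}} = \frac{1}{-36368 + 25} = \frac{1}{-36343} = - \frac{1}{36343}$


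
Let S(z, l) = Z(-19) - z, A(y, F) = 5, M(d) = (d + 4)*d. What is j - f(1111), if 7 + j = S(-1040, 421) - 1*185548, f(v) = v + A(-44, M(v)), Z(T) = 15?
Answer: -185616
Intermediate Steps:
M(d) = d*(4 + d) (M(d) = (4 + d)*d = d*(4 + d))
S(z, l) = 15 - z
f(v) = 5 + v (f(v) = v + 5 = 5 + v)
j = -184500 (j = -7 + ((15 - 1*(-1040)) - 1*185548) = -7 + ((15 + 1040) - 185548) = -7 + (1055 - 185548) = -7 - 184493 = -184500)
j - f(1111) = -184500 - (5 + 1111) = -184500 - 1*1116 = -184500 - 1116 = -185616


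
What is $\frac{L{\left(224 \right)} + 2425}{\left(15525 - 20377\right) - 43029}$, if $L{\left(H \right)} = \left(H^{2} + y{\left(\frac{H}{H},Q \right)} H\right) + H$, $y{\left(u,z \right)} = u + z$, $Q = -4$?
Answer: $- \frac{52153}{47881} \approx -1.0892$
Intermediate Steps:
$L{\left(H \right)} = H^{2} - 2 H$ ($L{\left(H \right)} = \left(H^{2} + \left(\frac{H}{H} - 4\right) H\right) + H = \left(H^{2} + \left(1 - 4\right) H\right) + H = \left(H^{2} - 3 H\right) + H = H^{2} - 2 H$)
$\frac{L{\left(224 \right)} + 2425}{\left(15525 - 20377\right) - 43029} = \frac{224 \left(-2 + 224\right) + 2425}{\left(15525 - 20377\right) - 43029} = \frac{224 \cdot 222 + 2425}{-4852 - 43029} = \frac{49728 + 2425}{-47881} = 52153 \left(- \frac{1}{47881}\right) = - \frac{52153}{47881}$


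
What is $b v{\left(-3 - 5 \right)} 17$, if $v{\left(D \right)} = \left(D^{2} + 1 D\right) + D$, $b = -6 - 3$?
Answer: $-7344$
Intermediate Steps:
$b = -9$
$v{\left(D \right)} = D^{2} + 2 D$ ($v{\left(D \right)} = \left(D^{2} + D\right) + D = \left(D + D^{2}\right) + D = D^{2} + 2 D$)
$b v{\left(-3 - 5 \right)} 17 = - 9 \left(-3 - 5\right) \left(2 - 8\right) 17 = - 9 \left(- 8 \left(2 - 8\right)\right) 17 = - 9 \left(\left(-8\right) \left(-6\right)\right) 17 = \left(-9\right) 48 \cdot 17 = \left(-432\right) 17 = -7344$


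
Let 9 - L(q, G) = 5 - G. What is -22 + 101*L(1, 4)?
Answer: 786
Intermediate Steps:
L(q, G) = 4 + G (L(q, G) = 9 - (5 - G) = 9 + (-5 + G) = 4 + G)
-22 + 101*L(1, 4) = -22 + 101*(4 + 4) = -22 + 101*8 = -22 + 808 = 786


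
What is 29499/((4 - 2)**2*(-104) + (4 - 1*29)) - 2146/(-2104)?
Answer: -10186585/154644 ≈ -65.871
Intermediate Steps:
29499/((4 - 2)**2*(-104) + (4 - 1*29)) - 2146/(-2104) = 29499/(2**2*(-104) + (4 - 29)) - 2146*(-1/2104) = 29499/(4*(-104) - 25) + 1073/1052 = 29499/(-416 - 25) + 1073/1052 = 29499/(-441) + 1073/1052 = 29499*(-1/441) + 1073/1052 = -9833/147 + 1073/1052 = -10186585/154644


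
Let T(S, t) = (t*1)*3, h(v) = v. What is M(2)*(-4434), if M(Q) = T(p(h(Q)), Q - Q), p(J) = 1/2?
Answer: 0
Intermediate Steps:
p(J) = 1/2
T(S, t) = 3*t (T(S, t) = t*3 = 3*t)
M(Q) = 0 (M(Q) = 3*(Q - Q) = 3*0 = 0)
M(2)*(-4434) = 0*(-4434) = 0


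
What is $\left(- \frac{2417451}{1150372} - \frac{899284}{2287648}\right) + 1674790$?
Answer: $\frac{275465511436103709}{164477887816} \approx 1.6748 \cdot 10^{6}$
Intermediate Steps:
$\left(- \frac{2417451}{1150372} - \frac{899284}{2287648}\right) + 1674790 = \left(\left(-2417451\right) \frac{1}{1150372} - \frac{224821}{571912}\right) + 1674790 = \left(- \frac{2417451}{1150372} - \frac{224821}{571912}\right) + 1674790 = - \frac{410299254931}{164477887816} + 1674790 = \frac{275465511436103709}{164477887816}$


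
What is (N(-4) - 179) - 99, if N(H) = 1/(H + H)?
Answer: -2225/8 ≈ -278.13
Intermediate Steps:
N(H) = 1/(2*H)
(N(-4) - 179) - 99 = ((1/2)/(-4) - 179) - 99 = ((1/2)*(-1/4) - 179) - 99 = (-1/8 - 179) - 99 = -1433/8 - 99 = -2225/8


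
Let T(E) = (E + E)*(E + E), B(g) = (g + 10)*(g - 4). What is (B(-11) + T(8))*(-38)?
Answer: -10298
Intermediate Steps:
B(g) = (-4 + g)*(10 + g) (B(g) = (10 + g)*(-4 + g) = (-4 + g)*(10 + g))
T(E) = 4*E² (T(E) = (2*E)*(2*E) = 4*E²)
(B(-11) + T(8))*(-38) = ((-40 + (-11)² + 6*(-11)) + 4*8²)*(-38) = ((-40 + 121 - 66) + 4*64)*(-38) = (15 + 256)*(-38) = 271*(-38) = -10298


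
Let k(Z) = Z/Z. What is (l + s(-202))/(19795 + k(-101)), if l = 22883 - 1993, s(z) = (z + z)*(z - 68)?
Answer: 64985/9898 ≈ 6.5655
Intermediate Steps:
s(z) = 2*z*(-68 + z) (s(z) = (2*z)*(-68 + z) = 2*z*(-68 + z))
k(Z) = 1
l = 20890
(l + s(-202))/(19795 + k(-101)) = (20890 + 2*(-202)*(-68 - 202))/(19795 + 1) = (20890 + 2*(-202)*(-270))/19796 = (20890 + 109080)*(1/19796) = 129970*(1/19796) = 64985/9898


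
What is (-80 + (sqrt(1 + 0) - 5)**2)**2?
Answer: 4096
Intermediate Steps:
(-80 + (sqrt(1 + 0) - 5)**2)**2 = (-80 + (sqrt(1) - 5)**2)**2 = (-80 + (1 - 5)**2)**2 = (-80 + (-4)**2)**2 = (-80 + 16)**2 = (-64)**2 = 4096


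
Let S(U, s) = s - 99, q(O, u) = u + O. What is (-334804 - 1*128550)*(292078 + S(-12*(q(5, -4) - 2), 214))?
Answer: -135388795322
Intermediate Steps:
q(O, u) = O + u
S(U, s) = -99 + s
(-334804 - 1*128550)*(292078 + S(-12*(q(5, -4) - 2), 214)) = (-334804 - 1*128550)*(292078 + (-99 + 214)) = (-334804 - 128550)*(292078 + 115) = -463354*292193 = -135388795322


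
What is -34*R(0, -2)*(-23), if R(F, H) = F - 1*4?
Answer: -3128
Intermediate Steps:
R(F, H) = -4 + F (R(F, H) = F - 4 = -4 + F)
-34*R(0, -2)*(-23) = -34*(-4 + 0)*(-23) = -34*(-4)*(-23) = 136*(-23) = -3128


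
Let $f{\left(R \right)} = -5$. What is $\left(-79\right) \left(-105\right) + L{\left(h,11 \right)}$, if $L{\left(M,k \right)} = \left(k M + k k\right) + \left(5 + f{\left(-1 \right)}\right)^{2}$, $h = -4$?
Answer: $8372$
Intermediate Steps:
$L{\left(M,k \right)} = k^{2} + M k$ ($L{\left(M,k \right)} = \left(k M + k k\right) + \left(5 - 5\right)^{2} = \left(M k + k^{2}\right) + 0^{2} = \left(k^{2} + M k\right) + 0 = k^{2} + M k$)
$\left(-79\right) \left(-105\right) + L{\left(h,11 \right)} = \left(-79\right) \left(-105\right) + 11 \left(-4 + 11\right) = 8295 + 11 \cdot 7 = 8295 + 77 = 8372$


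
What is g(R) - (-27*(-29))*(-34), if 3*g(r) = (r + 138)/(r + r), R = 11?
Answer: 1757201/66 ≈ 26624.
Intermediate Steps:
g(r) = (138 + r)/(6*r) (g(r) = ((r + 138)/(r + r))/3 = ((138 + r)/((2*r)))/3 = ((138 + r)*(1/(2*r)))/3 = ((138 + r)/(2*r))/3 = (138 + r)/(6*r))
g(R) - (-27*(-29))*(-34) = (⅙)*(138 + 11)/11 - (-27*(-29))*(-34) = (⅙)*(1/11)*149 - 783*(-34) = 149/66 - 1*(-26622) = 149/66 + 26622 = 1757201/66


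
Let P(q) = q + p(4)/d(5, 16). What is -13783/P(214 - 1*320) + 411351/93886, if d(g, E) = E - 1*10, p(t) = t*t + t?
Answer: 26031093/187772 ≈ 138.63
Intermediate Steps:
p(t) = t + t² (p(t) = t² + t = t + t²)
d(g, E) = -10 + E (d(g, E) = E - 10 = -10 + E)
P(q) = 10/3 + q (P(q) = q + (4*(1 + 4))/(-10 + 16) = q + (4*5)/6 = q + 20*(⅙) = q + 10/3 = 10/3 + q)
-13783/P(214 - 1*320) + 411351/93886 = -13783/(10/3 + (214 - 1*320)) + 411351/93886 = -13783/(10/3 + (214 - 320)) + 411351*(1/93886) = -13783/(10/3 - 106) + 411351/93886 = -13783/(-308/3) + 411351/93886 = -13783*(-3/308) + 411351/93886 = 537/4 + 411351/93886 = 26031093/187772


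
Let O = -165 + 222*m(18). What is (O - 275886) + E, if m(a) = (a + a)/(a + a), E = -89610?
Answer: -365439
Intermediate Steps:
m(a) = 1 (m(a) = (2*a)/((2*a)) = (2*a)*(1/(2*a)) = 1)
O = 57 (O = -165 + 222*1 = -165 + 222 = 57)
(O - 275886) + E = (57 - 275886) - 89610 = -275829 - 89610 = -365439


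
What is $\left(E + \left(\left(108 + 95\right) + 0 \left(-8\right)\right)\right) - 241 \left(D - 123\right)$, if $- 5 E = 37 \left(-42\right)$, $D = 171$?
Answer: $- \frac{55271}{5} \approx -11054.0$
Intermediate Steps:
$E = \frac{1554}{5}$ ($E = - \frac{37 \left(-42\right)}{5} = \left(- \frac{1}{5}\right) \left(-1554\right) = \frac{1554}{5} \approx 310.8$)
$\left(E + \left(\left(108 + 95\right) + 0 \left(-8\right)\right)\right) - 241 \left(D - 123\right) = \left(\frac{1554}{5} + \left(\left(108 + 95\right) + 0 \left(-8\right)\right)\right) - 241 \left(171 - 123\right) = \left(\frac{1554}{5} + \left(203 + 0\right)\right) - 11568 = \left(\frac{1554}{5} + 203\right) - 11568 = \frac{2569}{5} - 11568 = - \frac{55271}{5}$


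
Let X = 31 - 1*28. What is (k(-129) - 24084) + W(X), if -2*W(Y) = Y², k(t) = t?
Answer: -48435/2 ≈ -24218.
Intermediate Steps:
X = 3 (X = 31 - 28 = 3)
W(Y) = -Y²/2
(k(-129) - 24084) + W(X) = (-129 - 24084) - ½*3² = -24213 - ½*9 = -24213 - 9/2 = -48435/2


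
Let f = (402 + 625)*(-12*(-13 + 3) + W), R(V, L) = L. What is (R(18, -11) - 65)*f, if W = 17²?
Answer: -31923268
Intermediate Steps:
W = 289
f = 420043 (f = (402 + 625)*(-12*(-13 + 3) + 289) = 1027*(-12*(-10) + 289) = 1027*(120 + 289) = 1027*409 = 420043)
(R(18, -11) - 65)*f = (-11 - 65)*420043 = -76*420043 = -31923268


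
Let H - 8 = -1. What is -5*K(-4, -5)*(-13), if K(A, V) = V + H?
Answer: 130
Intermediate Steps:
H = 7 (H = 8 - 1 = 7)
K(A, V) = 7 + V (K(A, V) = V + 7 = 7 + V)
-5*K(-4, -5)*(-13) = -5*(7 - 5)*(-13) = -5*2*(-13) = -10*(-13) = 130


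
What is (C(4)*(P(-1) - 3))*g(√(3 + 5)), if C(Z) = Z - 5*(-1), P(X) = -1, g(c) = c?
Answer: -72*√2 ≈ -101.82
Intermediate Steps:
C(Z) = 5 + Z (C(Z) = Z + 5 = 5 + Z)
(C(4)*(P(-1) - 3))*g(√(3 + 5)) = ((5 + 4)*(-1 - 3))*√(3 + 5) = (9*(-4))*√8 = -72*√2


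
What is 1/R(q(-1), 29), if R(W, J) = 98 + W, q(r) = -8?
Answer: 1/90 ≈ 0.011111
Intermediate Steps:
1/R(q(-1), 29) = 1/(98 - 8) = 1/90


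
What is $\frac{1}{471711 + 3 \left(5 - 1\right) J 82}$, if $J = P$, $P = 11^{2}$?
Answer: $\frac{1}{590775} \approx 1.6927 \cdot 10^{-6}$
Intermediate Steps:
$P = 121$
$J = 121$
$\frac{1}{471711 + 3 \left(5 - 1\right) J 82} = \frac{1}{471711 + 3 \left(5 - 1\right) 121 \cdot 82} = \frac{1}{471711 + 3 \cdot 4 \cdot 121 \cdot 82} = \frac{1}{471711 + 12 \cdot 121 \cdot 82} = \frac{1}{471711 + 1452 \cdot 82} = \frac{1}{471711 + 119064} = \frac{1}{590775}$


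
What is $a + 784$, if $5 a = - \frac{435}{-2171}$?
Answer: $\frac{1702151}{2171} \approx 784.04$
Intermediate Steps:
$a = \frac{87}{2171}$ ($a = \frac{\left(-435\right) \frac{1}{-2171}}{5} = \frac{\left(-435\right) \left(- \frac{1}{2171}\right)}{5} = \frac{1}{5} \cdot \frac{435}{2171} = \frac{87}{2171} \approx 0.040074$)
$a + 784 = \frac{87}{2171} + 784 = \frac{1702151}{2171}$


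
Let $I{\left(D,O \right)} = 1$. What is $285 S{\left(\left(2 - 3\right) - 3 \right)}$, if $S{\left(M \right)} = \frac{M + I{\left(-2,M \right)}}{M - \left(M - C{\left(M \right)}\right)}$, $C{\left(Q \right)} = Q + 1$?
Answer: $285$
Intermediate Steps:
$C{\left(Q \right)} = 1 + Q$
$S{\left(M \right)} = 1$ ($S{\left(M \right)} = \frac{M + 1}{M + \left(\left(1 + M\right) - M\right)} = \frac{1 + M}{M + 1} = \frac{1 + M}{1 + M} = 1$)
$285 S{\left(\left(2 - 3\right) - 3 \right)} = 285 \cdot 1 = 285$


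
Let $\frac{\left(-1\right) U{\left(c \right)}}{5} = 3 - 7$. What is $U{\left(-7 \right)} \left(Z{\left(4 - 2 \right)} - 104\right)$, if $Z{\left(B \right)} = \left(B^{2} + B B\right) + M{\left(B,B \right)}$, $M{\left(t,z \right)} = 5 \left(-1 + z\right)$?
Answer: $-1820$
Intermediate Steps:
$U{\left(c \right)} = 20$ ($U{\left(c \right)} = - 5 \left(3 - 7\right) = \left(-5\right) \left(-4\right) = 20$)
$M{\left(t,z \right)} = -5 + 5 z$
$Z{\left(B \right)} = -5 + 2 B^{2} + 5 B$ ($Z{\left(B \right)} = \left(B^{2} + B B\right) + \left(-5 + 5 B\right) = \left(B^{2} + B^{2}\right) + \left(-5 + 5 B\right) = 2 B^{2} + \left(-5 + 5 B\right) = -5 + 2 B^{2} + 5 B$)
$U{\left(-7 \right)} \left(Z{\left(4 - 2 \right)} - 104\right) = 20 \left(\left(-5 + 2 \left(4 - 2\right)^{2} + 5 \left(4 - 2\right)\right) - 104\right) = 20 \left(\left(-5 + 2 \cdot 2^{2} + 5 \cdot 2\right) - 104\right) = 20 \left(\left(-5 + 2 \cdot 4 + 10\right) - 104\right) = 20 \left(\left(-5 + 8 + 10\right) - 104\right) = 20 \left(13 - 104\right) = 20 \left(-91\right) = -1820$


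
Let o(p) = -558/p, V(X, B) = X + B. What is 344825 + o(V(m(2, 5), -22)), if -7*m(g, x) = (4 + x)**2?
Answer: 81037781/235 ≈ 3.4484e+5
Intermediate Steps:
m(g, x) = -(4 + x)**2/7
V(X, B) = B + X
344825 + o(V(m(2, 5), -22)) = 344825 - 558/(-22 - (4 + 5)**2/7) = 344825 - 558/(-22 - 1/7*9**2) = 344825 - 558/(-22 - 1/7*81) = 344825 - 558/(-22 - 81/7) = 344825 - 558/(-235/7) = 344825 - 558*(-7/235) = 344825 + 3906/235 = 81037781/235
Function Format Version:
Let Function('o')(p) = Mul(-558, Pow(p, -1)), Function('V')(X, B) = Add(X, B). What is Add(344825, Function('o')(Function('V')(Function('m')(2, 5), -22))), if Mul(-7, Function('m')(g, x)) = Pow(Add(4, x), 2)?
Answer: Rational(81037781, 235) ≈ 3.4484e+5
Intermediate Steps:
Function('m')(g, x) = Mul(Rational(-1, 7), Pow(Add(4, x), 2))
Function('V')(X, B) = Add(B, X)
Add(344825, Function('o')(Function('V')(Function('m')(2, 5), -22))) = Add(344825, Mul(-558, Pow(Add(-22, Mul(Rational(-1, 7), Pow(Add(4, 5), 2))), -1))) = Add(344825, Mul(-558, Pow(Add(-22, Mul(Rational(-1, 7), Pow(9, 2))), -1))) = Add(344825, Mul(-558, Pow(Add(-22, Mul(Rational(-1, 7), 81)), -1))) = Add(344825, Mul(-558, Pow(Add(-22, Rational(-81, 7)), -1))) = Add(344825, Mul(-558, Pow(Rational(-235, 7), -1))) = Add(344825, Mul(-558, Rational(-7, 235))) = Add(344825, Rational(3906, 235)) = Rational(81037781, 235)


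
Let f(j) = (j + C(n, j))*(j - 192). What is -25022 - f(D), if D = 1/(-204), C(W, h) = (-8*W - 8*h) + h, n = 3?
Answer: -205475327/6936 ≈ -29624.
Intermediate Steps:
C(W, h) = -8*W - 7*h
D = -1/204 ≈ -0.0049020
f(j) = (-192 + j)*(-24 - 6*j) (f(j) = (j + (-8*3 - 7*j))*(j - 192) = (j + (-24 - 7*j))*(-192 + j) = (-24 - 6*j)*(-192 + j) = (-192 + j)*(-24 - 6*j))
-25022 - f(D) = -25022 - (4608 - 6*(-1/204)² + 1128*(-1/204)) = -25022 - (4608 - 6*1/41616 - 94/17) = -25022 - (4608 - 1/6936 - 94/17) = -25022 - 1*31922735/6936 = -25022 - 31922735/6936 = -205475327/6936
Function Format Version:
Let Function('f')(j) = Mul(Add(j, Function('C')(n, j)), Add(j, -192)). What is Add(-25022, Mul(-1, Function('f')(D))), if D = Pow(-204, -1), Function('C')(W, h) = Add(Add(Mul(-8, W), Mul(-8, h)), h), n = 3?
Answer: Rational(-205475327, 6936) ≈ -29624.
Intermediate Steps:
Function('C')(W, h) = Add(Mul(-8, W), Mul(-7, h))
D = Rational(-1, 204) ≈ -0.0049020
Function('f')(j) = Mul(Add(-192, j), Add(-24, Mul(-6, j))) (Function('f')(j) = Mul(Add(j, Add(Mul(-8, 3), Mul(-7, j))), Add(j, -192)) = Mul(Add(j, Add(-24, Mul(-7, j))), Add(-192, j)) = Mul(Add(-24, Mul(-6, j)), Add(-192, j)) = Mul(Add(-192, j), Add(-24, Mul(-6, j))))
Add(-25022, Mul(-1, Function('f')(D))) = Add(-25022, Mul(-1, Add(4608, Mul(-6, Pow(Rational(-1, 204), 2)), Mul(1128, Rational(-1, 204))))) = Add(-25022, Mul(-1, Add(4608, Mul(-6, Rational(1, 41616)), Rational(-94, 17)))) = Add(-25022, Mul(-1, Add(4608, Rational(-1, 6936), Rational(-94, 17)))) = Add(-25022, Mul(-1, Rational(31922735, 6936))) = Add(-25022, Rational(-31922735, 6936)) = Rational(-205475327, 6936)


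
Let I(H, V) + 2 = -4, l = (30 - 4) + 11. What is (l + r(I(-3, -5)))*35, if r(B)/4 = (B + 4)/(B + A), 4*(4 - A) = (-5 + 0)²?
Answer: 43855/33 ≈ 1328.9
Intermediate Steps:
l = 37 (l = 26 + 11 = 37)
I(H, V) = -6 (I(H, V) = -2 - 4 = -6)
A = -9/4 (A = 4 - (-5 + 0)²/4 = 4 - ¼*(-5)² = 4 - ¼*25 = 4 - 25/4 = -9/4 ≈ -2.2500)
r(B) = 4*(4 + B)/(-9/4 + B) (r(B) = 4*((B + 4)/(B - 9/4)) = 4*((4 + B)/(-9/4 + B)) = 4*(4 + B)/(-9/4 + B))
(l + r(I(-3, -5)))*35 = (37 + 16*(4 - 6)/(-9 + 4*(-6)))*35 = (37 + 16*(-2)/(-9 - 24))*35 = (37 + 16*(-2)/(-33))*35 = (37 + 16*(-1/33)*(-2))*35 = (37 + 32/33)*35 = (1253/33)*35 = 43855/33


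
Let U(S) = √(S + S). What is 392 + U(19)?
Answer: 392 + √38 ≈ 398.16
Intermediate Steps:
U(S) = √2*√S (U(S) = √(2*S) = √2*√S)
392 + U(19) = 392 + √2*√19 = 392 + √38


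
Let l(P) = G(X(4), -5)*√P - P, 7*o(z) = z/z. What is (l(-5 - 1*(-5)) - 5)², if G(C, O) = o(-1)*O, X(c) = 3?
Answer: 25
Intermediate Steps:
o(z) = ⅐ (o(z) = (z/z)/7 = (⅐)*1 = ⅐)
G(C, O) = O/7
l(P) = -P - 5*√P/7 (l(P) = ((⅐)*(-5))*√P - P = -5*√P/7 - P = -P - 5*√P/7)
(l(-5 - 1*(-5)) - 5)² = ((-(-5 - 1*(-5)) - 5*√(-5 - 1*(-5))/7) - 5)² = ((-(-5 + 5) - 5*√(-5 + 5)/7) - 5)² = ((-1*0 - 5*√0/7) - 5)² = ((0 - 5/7*0) - 5)² = ((0 + 0) - 5)² = (0 - 5)² = (-5)² = 25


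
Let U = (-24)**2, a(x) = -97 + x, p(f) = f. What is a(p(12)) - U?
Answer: -661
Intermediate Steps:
U = 576
a(p(12)) - U = (-97 + 12) - 1*576 = -85 - 576 = -661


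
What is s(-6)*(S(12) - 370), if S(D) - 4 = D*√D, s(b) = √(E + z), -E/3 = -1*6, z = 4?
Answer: -366*√22 + 24*√66 ≈ -1521.7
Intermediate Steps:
E = 18 (E = -(-3)*6 = -3*(-6) = 18)
s(b) = √22 (s(b) = √(18 + 4) = √22)
S(D) = 4 + D^(3/2) (S(D) = 4 + D*√D = 4 + D^(3/2))
s(-6)*(S(12) - 370) = √22*((4 + 12^(3/2)) - 370) = √22*((4 + 24*√3) - 370) = √22*(-366 + 24*√3)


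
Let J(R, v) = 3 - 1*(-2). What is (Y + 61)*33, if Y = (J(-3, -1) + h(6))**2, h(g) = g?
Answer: 6006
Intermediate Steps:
J(R, v) = 5 (J(R, v) = 3 + 2 = 5)
Y = 121 (Y = (5 + 6)**2 = 11**2 = 121)
(Y + 61)*33 = (121 + 61)*33 = 182*33 = 6006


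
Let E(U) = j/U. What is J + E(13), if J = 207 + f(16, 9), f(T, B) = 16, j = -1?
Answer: 2898/13 ≈ 222.92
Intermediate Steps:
J = 223 (J = 207 + 16 = 223)
E(U) = -1/U
J + E(13) = 223 - 1/13 = 2898/13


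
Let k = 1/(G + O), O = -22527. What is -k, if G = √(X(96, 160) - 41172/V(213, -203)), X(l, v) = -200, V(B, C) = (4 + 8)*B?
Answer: 4798251/108090246308 + I*√9804603/108090246308 ≈ 4.4391e-5 + 2.8969e-8*I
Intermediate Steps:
V(B, C) = 12*B
G = I*√9804603/213 (G = √(-200 - 41172/(12*213)) = √(-200 - 41172/2556) = √(-200 - 41172*1/2556) = √(-200 - 3431/213) = √(-46031/213) = I*√9804603/213 ≈ 14.701*I)
k = 1/(-22527 + I*√9804603/213) (k = 1/(I*√9804603/213 - 22527) = 1/(-22527 + I*√9804603/213) ≈ -4.4391e-5 - 2.9e-8*I)
-k = -(-4798251/108090246308 - I*√9804603/108090246308) = 4798251/108090246308 + I*√9804603/108090246308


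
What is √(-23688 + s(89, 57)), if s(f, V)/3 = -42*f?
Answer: 3*I*√3878 ≈ 186.82*I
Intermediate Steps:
s(f, V) = -126*f (s(f, V) = 3*(-42*f) = -126*f)
√(-23688 + s(89, 57)) = √(-23688 - 126*89) = √(-23688 - 11214) = √(-34902) = 3*I*√3878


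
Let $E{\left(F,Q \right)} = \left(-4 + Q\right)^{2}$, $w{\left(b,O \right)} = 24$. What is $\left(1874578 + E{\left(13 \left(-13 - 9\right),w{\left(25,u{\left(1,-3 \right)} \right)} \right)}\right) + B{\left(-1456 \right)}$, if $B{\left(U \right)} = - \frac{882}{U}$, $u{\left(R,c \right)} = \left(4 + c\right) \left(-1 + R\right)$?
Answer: $\frac{194997775}{104} \approx 1.875 \cdot 10^{6}$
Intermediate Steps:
$u{\left(R,c \right)} = \left(-1 + R\right) \left(4 + c\right)$
$\left(1874578 + E{\left(13 \left(-13 - 9\right),w{\left(25,u{\left(1,-3 \right)} \right)} \right)}\right) + B{\left(-1456 \right)} = \left(1874578 + \left(-4 + 24\right)^{2}\right) - \frac{882}{-1456} = \left(1874578 + 20^{2}\right) - - \frac{63}{104} = \left(1874578 + 400\right) + \frac{63}{104} = 1874978 + \frac{63}{104} = \frac{194997775}{104}$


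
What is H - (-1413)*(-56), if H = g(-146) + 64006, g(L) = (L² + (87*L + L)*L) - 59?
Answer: 1881943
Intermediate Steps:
g(L) = -59 + 89*L² (g(L) = (L² + (88*L)*L) - 59 = (L² + 88*L²) - 59 = 89*L² - 59 = -59 + 89*L²)
H = 1961071 (H = (-59 + 89*(-146)²) + 64006 = (-59 + 89*21316) + 64006 = (-59 + 1897124) + 64006 = 1897065 + 64006 = 1961071)
H - (-1413)*(-56) = 1961071 - (-1413)*(-56) = 1961071 - 1*79128 = 1961071 - 79128 = 1881943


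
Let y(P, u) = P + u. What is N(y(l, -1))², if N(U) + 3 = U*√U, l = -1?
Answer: 1 + 12*I*√2 ≈ 1.0 + 16.971*I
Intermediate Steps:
N(U) = -3 + U^(3/2) (N(U) = -3 + U*√U = -3 + U^(3/2))
N(y(l, -1))² = (-3 + (-1 - 1)^(3/2))² = (-3 + (-2)^(3/2))² = (-3 - 2*I*√2)²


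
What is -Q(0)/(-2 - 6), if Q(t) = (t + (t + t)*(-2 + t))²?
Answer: 0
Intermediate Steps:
Q(t) = (t + 2*t*(-2 + t))² (Q(t) = (t + (2*t)*(-2 + t))² = (t + 2*t*(-2 + t))²)
-Q(0)/(-2 - 6) = -0²*(-3 + 2*0)²/(-2 - 6) = -0*(-3 + 0)²/(-8) = -(-1)*0*(-3)²/8 = -(-1)*0*9/8 = -(-1)*0/8 = -1*0 = 0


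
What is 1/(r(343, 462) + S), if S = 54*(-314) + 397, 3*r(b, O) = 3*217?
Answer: -1/16342 ≈ -6.1192e-5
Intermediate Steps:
r(b, O) = 217 (r(b, O) = (3*217)/3 = (1/3)*651 = 217)
S = -16559 (S = -16956 + 397 = -16559)
1/(r(343, 462) + S) = 1/(217 - 16559) = 1/(-16342) = -1/16342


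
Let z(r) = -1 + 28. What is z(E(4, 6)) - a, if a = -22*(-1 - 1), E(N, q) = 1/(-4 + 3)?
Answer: -17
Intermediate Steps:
E(N, q) = -1 (E(N, q) = 1/(-1) = -1)
z(r) = 27
a = 44 (a = -22*(-2) = 44)
z(E(4, 6)) - a = 27 - 1*44 = 27 - 44 = -17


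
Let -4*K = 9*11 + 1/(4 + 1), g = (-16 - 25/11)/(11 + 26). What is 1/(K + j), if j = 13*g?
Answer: -2035/63533 ≈ -0.032031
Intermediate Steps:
g = -201/407 (g = (-16 - 25*1/11)/37 = (-16 - 25/11)*(1/37) = -201/11*1/37 = -201/407 ≈ -0.49386)
K = -124/5 (K = -(9*11 + 1/(4 + 1))/4 = -(99 + 1/5)/4 = -1/4*496/5 = -124/5 ≈ -24.800)
j = -2613/407 (j = 13*(-201/407) = -2613/407 ≈ -6.4202)
1/(K + j) = 1/(-124/5 - 2613/407) = 1/(-63533/2035) = -2035/63533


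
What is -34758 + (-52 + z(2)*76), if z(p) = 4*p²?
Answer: -33594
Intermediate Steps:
-34758 + (-52 + z(2)*76) = -34758 + (-52 + (4*2²)*76) = -34758 + (-52 + (4*4)*76) = -34758 + (-52 + 16*76) = -34758 + (-52 + 1216) = -34758 + 1164 = -33594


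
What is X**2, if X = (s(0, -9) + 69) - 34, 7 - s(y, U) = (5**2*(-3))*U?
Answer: 400689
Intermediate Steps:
s(y, U) = 7 + 75*U (s(y, U) = 7 - 5**2*(-3)*U = 7 - 25*(-3)*U = 7 - (-75)*U = 7 + 75*U)
X = -633 (X = ((7 + 75*(-9)) + 69) - 34 = ((7 - 675) + 69) - 34 = (-668 + 69) - 34 = -599 - 34 = -633)
X**2 = (-633)**2 = 400689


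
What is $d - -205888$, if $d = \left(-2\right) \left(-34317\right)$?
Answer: $274522$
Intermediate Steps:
$d = 68634$
$d - -205888 = 68634 - -205888 = 68634 + 205888 = 274522$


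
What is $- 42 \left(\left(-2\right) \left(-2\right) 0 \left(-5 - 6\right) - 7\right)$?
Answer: $294$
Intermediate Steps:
$- 42 \left(\left(-2\right) \left(-2\right) 0 \left(-5 - 6\right) - 7\right) = - 42 \left(4 \cdot 0 \left(-11\right) - 7\right) = - 42 \left(0 \left(-11\right) - 7\right) = - 42 \left(0 - 7\right) = \left(-42\right) \left(-7\right) = 294$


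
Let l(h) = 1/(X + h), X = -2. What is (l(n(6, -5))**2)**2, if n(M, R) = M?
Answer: 1/256 ≈ 0.0039063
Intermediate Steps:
l(h) = 1/(-2 + h)
(l(n(6, -5))**2)**2 = ((1/(-2 + 6))**2)**2 = ((1/4)**2)**2 = (1/16)**2 = 1/256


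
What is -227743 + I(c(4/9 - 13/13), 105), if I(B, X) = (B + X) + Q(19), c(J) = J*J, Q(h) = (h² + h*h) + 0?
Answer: -18380171/81 ≈ -2.2692e+5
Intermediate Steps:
Q(h) = 2*h² (Q(h) = (h² + h²) + 0 = 2*h² + 0 = 2*h²)
c(J) = J²
I(B, X) = 722 + B + X (I(B, X) = (B + X) + 2*19² = (B + X) + 2*361 = (B + X) + 722 = 722 + B + X)
-227743 + I(c(4/9 - 13/13), 105) = -227743 + (722 + (4/9 - 13/13)² + 105) = -227743 + (722 + (4*(⅑) - 13*1/13)² + 105) = -227743 + (722 + (4/9 - 1)² + 105) = -227743 + (722 + (-5/9)² + 105) = -227743 + (722 + 25/81 + 105) = -227743 + 67012/81 = -18380171/81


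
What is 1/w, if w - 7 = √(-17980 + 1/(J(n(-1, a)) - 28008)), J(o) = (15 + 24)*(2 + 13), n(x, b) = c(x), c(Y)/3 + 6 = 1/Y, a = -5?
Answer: 191961/494409268 - 3*I*√1502370703427/494409268 ≈ 0.00038826 - 0.0074374*I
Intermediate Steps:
c(Y) = -18 + 3/Y
n(x, b) = -18 + 3/x
J(o) = 585 (J(o) = 39*15 = 585)
w = 7 + I*√1502370703427/9141 (w = 7 + √(-17980 + 1/(585 - 28008)) = 7 + √(-17980 + 1/(-27423)) = 7 + √(-17980 - 1/27423) = 7 + √(-493065541/27423) = 7 + I*√1502370703427/9141 ≈ 7.0 + 134.09*I)
1/w = 1/(7 + I*√1502370703427/9141)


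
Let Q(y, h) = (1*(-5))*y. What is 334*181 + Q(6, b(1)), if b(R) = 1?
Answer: 60424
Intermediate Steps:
Q(y, h) = -5*y
334*181 + Q(6, b(1)) = 334*181 - 5*6 = 60454 - 30 = 60424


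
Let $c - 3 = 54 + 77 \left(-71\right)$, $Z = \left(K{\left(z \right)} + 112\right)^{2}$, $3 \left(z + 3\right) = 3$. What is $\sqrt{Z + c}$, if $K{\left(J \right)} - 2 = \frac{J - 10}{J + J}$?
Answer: $\sqrt{8279} \approx 90.989$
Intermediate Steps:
$z = -2$ ($z = -3 + \frac{1}{3} \cdot 3 = -3 + 1 = -2$)
$K{\left(J \right)} = 2 + \frac{-10 + J}{2 J}$ ($K{\left(J \right)} = 2 + \frac{J - 10}{J + J} = 2 + \frac{-10 + J}{2 J}$)
$Z = 13689$ ($Z = \left(\left(\frac{5}{2} - \frac{5}{-2}\right) + 112\right)^{2} = \left(\left(\frac{5}{2} - - \frac{5}{2}\right) + 112\right)^{2} = \left(\left(\frac{5}{2} + \frac{5}{2}\right) + 112\right)^{2} = \left(5 + 112\right)^{2} = 117^{2} = 13689$)
$c = -5410$ ($c = 3 + \left(54 + 77 \left(-71\right)\right) = 3 + \left(54 - 5467\right) = 3 - 5413 = -5410$)
$\sqrt{Z + c} = \sqrt{13689 - 5410} = \sqrt{8279}$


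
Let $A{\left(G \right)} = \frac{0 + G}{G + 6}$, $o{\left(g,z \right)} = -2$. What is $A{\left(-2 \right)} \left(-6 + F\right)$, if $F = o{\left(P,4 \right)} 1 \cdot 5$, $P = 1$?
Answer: $8$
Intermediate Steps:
$A{\left(G \right)} = \frac{G}{6 + G}$
$F = -10$ ($F = \left(-2\right) 1 \cdot 5 = \left(-2\right) 5 = -10$)
$A{\left(-2 \right)} \left(-6 + F\right) = - \frac{2}{6 - 2} \left(-6 - 10\right) = - \frac{2}{4} \left(-16\right) = \left(-2\right) \frac{1}{4} \left(-16\right) = \left(- \frac{1}{2}\right) \left(-16\right) = 8$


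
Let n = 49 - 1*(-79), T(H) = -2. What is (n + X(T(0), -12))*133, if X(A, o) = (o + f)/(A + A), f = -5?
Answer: 70357/4 ≈ 17589.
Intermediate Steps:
X(A, o) = (-5 + o)/(2*A) (X(A, o) = (o - 5)/(A + A) = (-5 + o)/((2*A)) = (-5 + o)*(1/(2*A)) = (-5 + o)/(2*A))
n = 128 (n = 49 + 79 = 128)
(n + X(T(0), -12))*133 = (128 + (½)*(-5 - 12)/(-2))*133 = (128 + (½)*(-½)*(-17))*133 = (128 + 17/4)*133 = (529/4)*133 = 70357/4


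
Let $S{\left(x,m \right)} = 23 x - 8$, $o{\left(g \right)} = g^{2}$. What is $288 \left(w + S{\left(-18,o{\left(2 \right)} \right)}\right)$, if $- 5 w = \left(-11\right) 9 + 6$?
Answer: $- \frac{580896}{5} \approx -1.1618 \cdot 10^{5}$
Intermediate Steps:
$S{\left(x,m \right)} = -8 + 23 x$
$w = \frac{93}{5}$ ($w = - \frac{\left(-11\right) 9 + 6}{5} = - \frac{-99 + 6}{5} = \left(- \frac{1}{5}\right) \left(-93\right) = \frac{93}{5} \approx 18.6$)
$288 \left(w + S{\left(-18,o{\left(2 \right)} \right)}\right) = 288 \left(\frac{93}{5} + \left(-8 + 23 \left(-18\right)\right)\right) = 288 \left(\frac{93}{5} - 422\right) = 288 \left(- \frac{2017}{5}\right) = - \frac{580896}{5}$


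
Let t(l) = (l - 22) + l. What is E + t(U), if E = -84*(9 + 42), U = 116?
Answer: -4074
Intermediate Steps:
t(l) = -22 + 2*l (t(l) = (-22 + l) + l = -22 + 2*l)
E = -4284 (E = -84*51 = -4284)
E + t(U) = -4284 + (-22 + 2*116) = -4284 + (-22 + 232) = -4284 + 210 = -4074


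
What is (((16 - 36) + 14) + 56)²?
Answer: 2500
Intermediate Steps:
(((16 - 36) + 14) + 56)² = ((-20 + 14) + 56)² = (-6 + 56)² = 50² = 2500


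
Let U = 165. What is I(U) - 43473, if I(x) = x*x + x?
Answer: -16083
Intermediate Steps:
I(x) = x + x**2 (I(x) = x**2 + x = x + x**2)
I(U) - 43473 = 165*(1 + 165) - 43473 = 165*166 - 43473 = 27390 - 43473 = -16083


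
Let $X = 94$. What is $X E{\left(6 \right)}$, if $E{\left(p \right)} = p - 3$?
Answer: $282$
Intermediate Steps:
$E{\left(p \right)} = -3 + p$ ($E{\left(p \right)} = p - 3 = -3 + p$)
$X E{\left(6 \right)} = 94 \left(-3 + 6\right) = 94 \cdot 3 = 282$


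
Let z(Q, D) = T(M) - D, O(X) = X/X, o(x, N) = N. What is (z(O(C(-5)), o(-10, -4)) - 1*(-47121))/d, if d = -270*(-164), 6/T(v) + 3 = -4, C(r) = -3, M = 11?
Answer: 329869/309960 ≈ 1.0642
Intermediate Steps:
O(X) = 1
T(v) = -6/7 (T(v) = 6/(-3 - 4) = 6/(-7) = 6*(-⅐) = -6/7)
z(Q, D) = -6/7 - D
d = 44280
(z(O(C(-5)), o(-10, -4)) - 1*(-47121))/d = ((-6/7 - 1*(-4)) - 1*(-47121))/44280 = ((-6/7 + 4) + 47121)*(1/44280) = (22/7 + 47121)*(1/44280) = (329869/7)*(1/44280) = 329869/309960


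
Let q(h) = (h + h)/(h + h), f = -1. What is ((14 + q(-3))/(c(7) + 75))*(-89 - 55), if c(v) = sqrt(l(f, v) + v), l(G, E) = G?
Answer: -54000/1873 + 720*sqrt(6)/1873 ≈ -27.889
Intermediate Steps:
c(v) = sqrt(-1 + v)
q(h) = 1 (q(h) = (2*h)/((2*h)) = (2*h)*(1/(2*h)) = 1)
((14 + q(-3))/(c(7) + 75))*(-89 - 55) = ((14 + 1)/(sqrt(-1 + 7) + 75))*(-89 - 55) = (15/(sqrt(6) + 75))*(-144) = (15/(75 + sqrt(6)))*(-144) = -2160/(75 + sqrt(6))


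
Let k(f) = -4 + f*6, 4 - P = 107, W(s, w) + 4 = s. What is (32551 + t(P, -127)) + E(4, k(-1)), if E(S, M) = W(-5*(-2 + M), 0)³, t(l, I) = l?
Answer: 208064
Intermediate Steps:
W(s, w) = -4 + s
P = -103 (P = 4 - 1*107 = 4 - 107 = -103)
k(f) = -4 + 6*f
E(S, M) = (6 - 5*M)³ (E(S, M) = (-4 - 5*(-2 + M))³ = (-4 + (10 - 5*M))³ = (6 - 5*M)³)
(32551 + t(P, -127)) + E(4, k(-1)) = (32551 - 103) - (-6 + 5*(-4 + 6*(-1)))³ = 32448 - (-6 + 5*(-4 - 6))³ = 32448 - (-6 + 5*(-10))³ = 32448 - (-6 - 50)³ = 32448 - 1*(-56)³ = 32448 - 1*(-175616) = 32448 + 175616 = 208064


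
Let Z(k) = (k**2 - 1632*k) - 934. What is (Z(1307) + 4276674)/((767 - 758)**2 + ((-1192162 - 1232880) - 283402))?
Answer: -3850965/2708363 ≈ -1.4219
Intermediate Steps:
Z(k) = -934 + k**2 - 1632*k
(Z(1307) + 4276674)/((767 - 758)**2 + ((-1192162 - 1232880) - 283402)) = ((-934 + 1307**2 - 1632*1307) + 4276674)/((767 - 758)**2 + ((-1192162 - 1232880) - 283402)) = ((-934 + 1708249 - 2133024) + 4276674)/(9**2 + (-2425042 - 283402)) = (-425709 + 4276674)/(81 - 2708444) = 3850965/(-2708363) = 3850965*(-1/2708363) = -3850965/2708363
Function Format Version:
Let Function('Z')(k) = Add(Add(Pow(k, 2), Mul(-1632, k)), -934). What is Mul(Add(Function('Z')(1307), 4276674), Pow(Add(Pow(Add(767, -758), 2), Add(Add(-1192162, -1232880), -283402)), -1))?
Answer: Rational(-3850965, 2708363) ≈ -1.4219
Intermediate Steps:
Function('Z')(k) = Add(-934, Pow(k, 2), Mul(-1632, k))
Mul(Add(Function('Z')(1307), 4276674), Pow(Add(Pow(Add(767, -758), 2), Add(Add(-1192162, -1232880), -283402)), -1)) = Mul(Add(Add(-934, Pow(1307, 2), Mul(-1632, 1307)), 4276674), Pow(Add(Pow(Add(767, -758), 2), Add(Add(-1192162, -1232880), -283402)), -1)) = Mul(Add(Add(-934, 1708249, -2133024), 4276674), Pow(Add(Pow(9, 2), Add(-2425042, -283402)), -1)) = Mul(Add(-425709, 4276674), Pow(Add(81, -2708444), -1)) = Mul(3850965, Pow(-2708363, -1)) = Mul(3850965, Rational(-1, 2708363)) = Rational(-3850965, 2708363)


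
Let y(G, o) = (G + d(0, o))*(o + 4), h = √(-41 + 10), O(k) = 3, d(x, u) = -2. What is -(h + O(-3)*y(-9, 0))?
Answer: 132 - I*√31 ≈ 132.0 - 5.5678*I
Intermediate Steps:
h = I*√31 (h = √(-31) = I*√31 ≈ 5.5678*I)
y(G, o) = (-2 + G)*(4 + o) (y(G, o) = (G - 2)*(o + 4) = (-2 + G)*(4 + o))
-(h + O(-3)*y(-9, 0)) = -(I*√31 + 3*(-8 - 2*0 + 4*(-9) - 9*0)) = -(I*√31 + 3*(-8 + 0 - 36 + 0)) = -(I*√31 + 3*(-44)) = -(I*√31 - 132) = -(-132 + I*√31) = 132 - I*√31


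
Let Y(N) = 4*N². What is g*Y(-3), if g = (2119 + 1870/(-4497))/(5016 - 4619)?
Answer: 114327276/595103 ≈ 192.11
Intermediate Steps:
g = 9527273/1785309 (g = (2119 + 1870*(-1/4497))/397 = (2119 - 1870/4497)*(1/397) = (9527273/4497)*(1/397) = 9527273/1785309 ≈ 5.3365)
g*Y(-3) = 9527273*(4*(-3)²)/1785309 = 9527273*(4*9)/1785309 = (9527273/1785309)*36 = 114327276/595103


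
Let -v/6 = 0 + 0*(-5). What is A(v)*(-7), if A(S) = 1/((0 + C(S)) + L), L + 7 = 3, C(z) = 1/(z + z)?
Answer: 0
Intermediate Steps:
v = 0 (v = -6*(0 + 0*(-5)) = -6*(0 + 0) = -6*0 = 0)
C(z) = 1/(2*z)
L = -4 (L = -7 + 3 = -4)
A(S) = 1/(-4 + 1/(2*S)) (A(S) = 1/((0 + 1/(2*S)) - 4) = 1/(1/(2*S) - 4) = 1/(-4 + 1/(2*S)))
A(v)*(-7) = -2*0/(-1 + 8*0)*(-7) = -2*0/(-1 + 0)*(-7) = -2*0/(-1)*(-7) = -2*0*(-1)*(-7) = 0*(-7) = 0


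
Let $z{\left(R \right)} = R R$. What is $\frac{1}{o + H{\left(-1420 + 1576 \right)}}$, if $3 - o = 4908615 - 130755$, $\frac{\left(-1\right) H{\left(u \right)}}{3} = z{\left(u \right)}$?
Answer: $- \frac{1}{4850865} \approx -2.0615 \cdot 10^{-7}$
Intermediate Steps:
$z{\left(R \right)} = R^{2}$
$H{\left(u \right)} = - 3 u^{2}$
$o = -4777857$ ($o = 3 - \left(4908615 - 130755\right) = 3 - 4777860 = -4777857$)
$\frac{1}{o + H{\left(-1420 + 1576 \right)}} = \frac{1}{-4777857 - 3 \left(-1420 + 1576\right)^{2}} = \frac{1}{-4777857 - 3 \cdot 156^{2}} = \frac{1}{-4777857 - 73008} = \frac{1}{-4850865} = - \frac{1}{4850865}$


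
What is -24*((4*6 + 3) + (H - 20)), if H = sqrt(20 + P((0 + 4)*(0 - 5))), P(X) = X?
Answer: -168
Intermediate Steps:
H = 0 (H = sqrt(20 + (0 + 4)*(0 - 5)) = sqrt(20 + 4*(-5)) = sqrt(20 - 20) = sqrt(0) = 0)
-24*((4*6 + 3) + (H - 20)) = -24*((4*6 + 3) + (0 - 20)) = -24*((24 + 3) - 20) = -24*(27 - 20) = -24*7 = -168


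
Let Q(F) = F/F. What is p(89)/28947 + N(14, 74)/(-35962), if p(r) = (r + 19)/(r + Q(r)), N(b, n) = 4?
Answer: -60528/867493345 ≈ -6.9773e-5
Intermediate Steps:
Q(F) = 1
p(r) = (19 + r)/(1 + r) (p(r) = (r + 19)/(r + 1) = (19 + r)/(1 + r))
p(89)/28947 + N(14, 74)/(-35962) = ((19 + 89)/(1 + 89))/28947 + 4/(-35962) = (108/90)*(1/28947) + 4*(-1/35962) = ((1/90)*108)*(1/28947) - 2/17981 = (6/5)*(1/28947) - 2/17981 = 2/48245 - 2/17981 = -60528/867493345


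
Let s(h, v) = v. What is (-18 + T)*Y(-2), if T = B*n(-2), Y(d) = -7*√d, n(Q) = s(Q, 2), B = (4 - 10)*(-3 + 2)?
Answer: 42*I*√2 ≈ 59.397*I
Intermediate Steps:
B = 6 (B = -6*(-1) = 6)
n(Q) = 2
T = 12 (T = 6*2 = 12)
(-18 + T)*Y(-2) = (-18 + 12)*(-7*I*√2) = -(-42)*I*√2 = 42*I*√2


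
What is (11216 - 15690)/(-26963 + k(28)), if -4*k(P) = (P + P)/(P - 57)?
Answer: 129746/781913 ≈ 0.16593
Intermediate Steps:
k(P) = -P/(2*(-57 + P)) (k(P) = -(P + P)/(4*(P - 57)) = -2*P/(4*(-57 + P)) = -P/(2*(-57 + P)))
(11216 - 15690)/(-26963 + k(28)) = (11216 - 15690)/(-26963 - 1*28/(-114 + 2*28)) = -4474/(-26963 - 1*28/(-114 + 56)) = -4474/(-26963 - 1*28/(-58)) = -4474/(-26963 - 1*28*(-1/58)) = -4474/(-26963 + 14/29) = -4474/(-781913/29) = -4474*(-29/781913) = 129746/781913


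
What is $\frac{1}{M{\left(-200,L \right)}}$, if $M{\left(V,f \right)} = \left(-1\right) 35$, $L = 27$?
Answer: $- \frac{1}{35} \approx -0.028571$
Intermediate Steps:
$M{\left(V,f \right)} = -35$
$\frac{1}{M{\left(-200,L \right)}} = \frac{1}{-35} = - \frac{1}{35}$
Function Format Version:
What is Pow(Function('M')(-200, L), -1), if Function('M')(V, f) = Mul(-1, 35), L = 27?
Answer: Rational(-1, 35) ≈ -0.028571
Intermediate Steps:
Function('M')(V, f) = -35
Pow(Function('M')(-200, L), -1) = Pow(-35, -1) = Rational(-1, 35)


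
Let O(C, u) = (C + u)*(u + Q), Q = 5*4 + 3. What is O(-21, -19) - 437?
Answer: -597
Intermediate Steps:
Q = 23 (Q = 20 + 3 = 23)
O(C, u) = (23 + u)*(C + u) (O(C, u) = (C + u)*(u + 23) = (C + u)*(23 + u) = (23 + u)*(C + u))
O(-21, -19) - 437 = ((-19)² + 23*(-21) + 23*(-19) - 21*(-19)) - 437 = (361 - 483 - 437 + 399) - 437 = -160 - 437 = -597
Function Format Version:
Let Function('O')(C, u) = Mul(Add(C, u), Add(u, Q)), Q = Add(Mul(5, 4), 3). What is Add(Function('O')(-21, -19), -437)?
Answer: -597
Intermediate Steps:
Q = 23 (Q = Add(20, 3) = 23)
Function('O')(C, u) = Mul(Add(23, u), Add(C, u)) (Function('O')(C, u) = Mul(Add(C, u), Add(u, 23)) = Mul(Add(C, u), Add(23, u)) = Mul(Add(23, u), Add(C, u)))
Add(Function('O')(-21, -19), -437) = Add(Add(Pow(-19, 2), Mul(23, -21), Mul(23, -19), Mul(-21, -19)), -437) = Add(Add(361, -483, -437, 399), -437) = Add(-160, -437) = -597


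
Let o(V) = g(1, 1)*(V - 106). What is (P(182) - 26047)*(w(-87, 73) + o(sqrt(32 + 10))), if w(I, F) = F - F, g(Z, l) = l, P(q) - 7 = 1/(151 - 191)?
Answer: 55204853/20 - 1041601*sqrt(42)/40 ≈ 2.5915e+6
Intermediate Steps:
P(q) = 279/40 (P(q) = 7 + 1/(151 - 191) = 7 + 1/(-40) = 7 - 1/40 = 279/40)
o(V) = -106 + V (o(V) = 1*(V - 106) = 1*(-106 + V) = -106 + V)
w(I, F) = 0
(P(182) - 26047)*(w(-87, 73) + o(sqrt(32 + 10))) = (279/40 - 26047)*(0 + (-106 + sqrt(32 + 10))) = -1041601*(0 + (-106 + sqrt(42)))/40 = -1041601*(-106 + sqrt(42))/40 = 55204853/20 - 1041601*sqrt(42)/40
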